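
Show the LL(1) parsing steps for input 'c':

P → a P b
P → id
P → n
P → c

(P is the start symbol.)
LL(1) parsing maintains a stack (initially the start symbol over $) and the input. At each step: if the stack top is a terminal, match it against the current input token; if it is a non-terminal N, replace it with the RHS of M[N, lookahead] (the unique production whose predict set contains the lookahead).

Stack is shown with the top on the left.

Stack  Input  Action
--------------------
P $    c $    output P → c
c $    c $    match 'c'
$      $      accept

The string is accepted.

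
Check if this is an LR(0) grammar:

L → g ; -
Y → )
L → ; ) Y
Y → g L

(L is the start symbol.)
Yes, the grammar is LR(0)

A grammar is LR(0) if no state in the canonical LR(0) collection has:
  - both a shift item (dot before a terminal) and a complete item (shift-reduce conflict), or
  - two or more complete items (reduce-reduce conflict; the accept item [L' → L .] counts as a complete item here).

Augment with L' → L and build the canonical LR(0) collection (I0 = CLOSURE({[L' → . L]}), then GOTO on every symbol after a dot until no new states appear). It has 11 states:
  I0: { [L → . ; ) Y], [L → . g ; -], [L' → . L] }  — shift
  I1: { [L → ; . ) Y] }  — shift
  I2: { [L' → L .] }  — accept
  I3: { [L → g . ; -] }  — shift
  I4: { [L → g ; . -] }  — shift
  I5: { [L → g ; - .] }  — reduce
  I6: { [L → ; ) . Y], [Y → . )], [Y → . g L] }  — shift
  I7: { [Y → ) .] }  — reduce
  I8: { [L → ; ) Y .] }  — reduce
  I9: { [L → . ; ) Y], [L → . g ; -], [Y → g . L] }  — shift
  I10: { [Y → g L .] }  — reduce

Every state is either a pure shift/goto state or contains exactly one complete item and nothing to shift — no conflicts. The grammar is LR(0).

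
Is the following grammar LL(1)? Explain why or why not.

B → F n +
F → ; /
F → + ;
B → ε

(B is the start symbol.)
A grammar is LL(1) if for each non-terminal N with multiple productions, the predict sets of those productions are pairwise disjoint, where PREDICT(N → α) = (FIRST(α) \ {ε}) ∪ (FOLLOW(N) if α ⇒* ε).

Relevant sets:
  FIRST(F) = { '+', ';' }
  FOLLOW(B) = { $ }

For B:
  PREDICT(B → F n '+') = { '+', ';' }
  PREDICT(B → ε) = { $ }
For F:
  PREDICT(F → ';' '/') = { ';' }
  PREDICT(F → '+' ';') = { '+' }

All predict sets are disjoint. The grammar IS LL(1).

Answer: Yes, the grammar is LL(1).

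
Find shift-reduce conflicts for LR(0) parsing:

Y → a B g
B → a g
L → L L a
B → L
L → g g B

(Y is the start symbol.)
A shift-reduce conflict occurs when an LR(0) state has both:
  - a complete (reduce) item [A → α .] (dot at the end), and
  - a shift item [B → β . c γ] (dot before a terminal).

Augment with Y' → Y and build the canonical LR(0) collection (I0 = CLOSURE({[Y' → . Y]}), then GOTO on every symbol after a dot until no new states appear). It has 13 states:
  I0: { [Y → . a B g], [Y' → . Y] }  — shift
  I1: { [Y' → Y .] }  — accept
  I2: { [B → . L], [B → . a g], [L → . L L a], [L → . g g B], [Y → a . B g] }  — shift
  I3: { [Y → a B . g] }  — shift
  I4: { [B → L .], [L → . L L a], [L → . g g B], [L → L . L a] }  — shift, reduce
  I5: { [B → a . g] }  — shift
  I6: { [L → g . g B] }  — shift
  I7: { [B → . L], [B → . a g], [L → . L L a], [L → . g g B], [L → g g . B] }  — shift
  I8: { [L → g g B .] }  — reduce
  I9: { [B → a g .] }  — reduce
  I10: { [L → . L L a], [L → . g g B], [L → L . L a], [L → L L . a] }  — shift
  I11: { [L → L L a .] }  — reduce
  I12: { [Y → a B g .] }  — reduce

I4 contains reduce item [B → L .] and shift item [L → . g g B] — shift-reduce conflict.

Answer: Yes — I4: [B → L .] vs [L → . g g B]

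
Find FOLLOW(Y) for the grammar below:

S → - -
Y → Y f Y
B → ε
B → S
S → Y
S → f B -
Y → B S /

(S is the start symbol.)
To compute FOLLOW(Y), find every occurrence of Y on a right-hand side N → α Y β: add FIRST(β) \ {ε}, and if β is empty or nullable also add FOLLOW(N). Iterate to a fixed point.

In Y → Y f Y: Y is followed by f Y, add FIRST(f Y) \ {ε} = { 'f' }
In Y → Y f Y: Y is at the end; this adds FOLLOW(Y) to itself — nothing new
In S → Y: Y is at the end, add FOLLOW(S)

The FOLLOW sets referred to above (computed the same way, to a fixed point):
  FOLLOW(S) = { $, '-', '/', 'f' }

Taking the union: FOLLOW(Y) = { $, '-', '/', 'f' }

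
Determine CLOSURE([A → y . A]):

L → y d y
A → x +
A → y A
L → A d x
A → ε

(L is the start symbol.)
{ [A → . x +], [A → . y A], [A → .], [A → y . A] }

To compute CLOSURE, for each item [A → α.Bβ] where B is a non-terminal, add [B → .γ] for all productions B → γ; repeat for the newly added items until nothing changes.

Start with: [A → y . A]
  [A → y . A] has the dot before A: add [A → . x +], [A → . y A], [A → .]
No further items can be added.

CLOSURE = { [A → . x +], [A → . y A], [A → .], [A → y . A] }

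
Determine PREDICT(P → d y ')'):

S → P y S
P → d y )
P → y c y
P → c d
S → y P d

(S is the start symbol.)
PREDICT(P → d y ')') = (FIRST(RHS) \ {ε}) ∪ (FOLLOW(P) if ε ∈ FIRST(RHS), i.e. RHS ⇒* ε)
FIRST(d y ')') = { 'd' }
ε ∉ FIRST(d y ')'), so FOLLOW(P) is not added.
PREDICT(P → d y ')') = { 'd' }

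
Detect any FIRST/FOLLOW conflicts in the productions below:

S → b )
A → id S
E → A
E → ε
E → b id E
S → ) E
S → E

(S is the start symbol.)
No FIRST/FOLLOW conflicts.

A FIRST/FOLLOW conflict occurs when a non-terminal N has a nullable alternative N → β (β ⇒* ε) and another alternative N → α with FIRST(α) ∩ FOLLOW(N) ≠ ∅: on such a lookahead the parser cannot decide between expanding α and letting N vanish via β.

Nullable non-terminals: E, S.
FIRST sets used below: FIRST(A) = { 'id' }, FIRST(E) = { 'b', 'id', ε }

E: nullable alternative(s) E → ε; FOLLOW(E) = { $ }
  E → A: FIRST \ {ε} = { 'id' } — disjoint from FOLLOW(E)
  E → ε: FIRST \ {ε} = { } — this is the only nullable alternative, skip
  E → b id E: FIRST \ {ε} = { 'b' } — disjoint from FOLLOW(E)

S: nullable alternative(s) S → E; FOLLOW(S) = { $ }
  S → b ): FIRST \ {ε} = { 'b' } — disjoint from FOLLOW(S)
  S → ) E: FIRST \ {ε} = { ')' } — disjoint from FOLLOW(S)
  S → E: FIRST \ {ε} = { 'b', 'id' } — this is the only nullable alternative, skip

A has no nullable alternative, so no FIRST/FOLLOW check is needed there.

No FIRST/FOLLOW conflicts found.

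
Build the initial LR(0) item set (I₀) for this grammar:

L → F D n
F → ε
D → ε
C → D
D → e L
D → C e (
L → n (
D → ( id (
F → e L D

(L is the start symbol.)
First, augment the grammar with L' → L
I₀ = CLOSURE({ [L' → . L] }):
  [L' → . L] has the dot before L: add [L → . F D n], [L → . n (]
  [L → . F D n] has the dot before F: add [F → .], [F → . e L D]
No further items can be added.

I₀ = { [F → . e L D], [F → .], [L → . F D n], [L → . n (], [L' → . L] }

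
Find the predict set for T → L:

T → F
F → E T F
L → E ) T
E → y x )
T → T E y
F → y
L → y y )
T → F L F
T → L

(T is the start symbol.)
{ 'y' }

PREDICT(T → L) = (FIRST(RHS) \ {ε}) ∪ (FOLLOW(T) if ε ∈ FIRST(RHS), i.e. RHS ⇒* ε)
FIRST(L) = { 'y' }
FIRST(L) = { 'y' }
ε ∉ FIRST(L), so FOLLOW(T) is not added.
PREDICT(T → L) = { 'y' }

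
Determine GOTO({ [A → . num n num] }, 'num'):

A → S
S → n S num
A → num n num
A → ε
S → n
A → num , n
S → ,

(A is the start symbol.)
GOTO(I, 'num') = CLOSURE({ [A → αX.β] : [A → α.Xβ] ∈ I, X = 'num' })

Items with dot before 'num', with the dot advanced:
  [A → . num n num] → [A → num . n num]
Closure adds nothing (no advanced item has the dot before a non-terminal).

GOTO = { [A → num . n num] }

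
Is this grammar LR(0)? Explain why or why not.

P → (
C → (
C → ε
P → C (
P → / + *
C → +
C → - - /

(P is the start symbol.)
A grammar is LR(0) if no state in the canonical LR(0) collection has:
  - both a shift item (dot before a terminal) and a complete item (shift-reduce conflict), or
  - two or more complete items (reduce-reduce conflict; the accept item [P' → P .] counts as a complete item here).

Augment with P' → P and build the canonical LR(0) collection (I0 = CLOSURE({[P' → . P]}), then GOTO on every symbol after a dot until no new states appear). It has 12 states:
  I0: { [C → . (], [C → . +], [C → . - - /], [C → .], [P → . (], [P → . / + *], [P → . C (], [P' → . P] }  — shift, reduce
  I1: { [C → ( .], [P → ( .] }  — 2 reduces
  I2: { [C → + .] }  — reduce
  I3: { [C → - . - /] }  — shift
  I4: { [P → / . + *] }  — shift
  I5: { [P → C . (] }  — shift
  I6: { [P' → P .] }  — accept
  I7: { [P → C ( .] }  — reduce
  I8: { [P → / + . *] }  — shift
  I9: { [P → / + * .] }  — reduce
  I10: { [C → - - . /] }  — shift
  I11: { [C → - - / .] }  — reduce

Conflict in state I0:
  Shift-reduce conflict between [C → .] and [C → . (]
So the grammar is NOT LR(0).

Answer: No. Shift-reduce conflict between [C → .] and [C → . (]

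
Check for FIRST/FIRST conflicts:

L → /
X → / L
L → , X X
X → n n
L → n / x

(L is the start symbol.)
Productions for L:
  L → /: FIRST = { '/' }
  L → , X X: FIRST = { ',' }
  L → n / x: FIRST = { 'n' }
Productions for X:
  X → / L: FIRST = { '/' }
  X → n n: FIRST = { 'n' }

All alternatives of each non-terminal have pairwise disjoint FIRST sets.

Answer: No FIRST/FIRST conflicts.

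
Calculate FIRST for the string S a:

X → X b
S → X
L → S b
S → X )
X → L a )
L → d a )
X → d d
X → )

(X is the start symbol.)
{ ')', 'd' }

FIRST sets of the non-terminals involved (from the grammar, by fixed-point iteration):
  FIRST(S) = { ')', 'd' }

To compute FIRST(S a), process the symbols left to right:
Symbol S is a non-terminal. Add FIRST(S) \ {ε} = { ')', 'd' }
S is not nullable (ε ∉ FIRST(S)), so stop here.
FIRST(S a) = { ')', 'd' }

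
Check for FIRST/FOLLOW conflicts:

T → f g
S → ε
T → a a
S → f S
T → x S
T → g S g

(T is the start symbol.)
No FIRST/FOLLOW conflicts.

Nullable non-terminals: S.

S: nullable alternative(s) S → ε; FOLLOW(S) = { $, 'g' }
  S → ε: FIRST \ {ε} = { } — this is the only nullable alternative, skip
  S → f S: FIRST \ {ε} = { 'f' } — disjoint from FOLLOW(S)

T has no nullable alternative, so no FIRST/FOLLOW check is needed there.

No FIRST/FOLLOW conflicts found.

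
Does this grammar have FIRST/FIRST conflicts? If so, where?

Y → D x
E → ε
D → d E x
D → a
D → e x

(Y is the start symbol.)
No FIRST/FIRST conflicts.

Productions for D:
  D → d E x: FIRST = { 'd' }
  D → a: FIRST = { 'a' }
  D → e x: FIRST = { 'e' }
Y, E have only one production, so no FIRST/FIRST conflict is possible there.

All alternatives of each non-terminal have pairwise disjoint FIRST sets.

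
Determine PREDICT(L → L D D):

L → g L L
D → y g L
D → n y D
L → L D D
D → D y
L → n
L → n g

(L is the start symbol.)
{ 'g', 'n' }

PREDICT(L → L D D) = (FIRST(RHS) \ {ε}) ∪ (FOLLOW(L) if ε ∈ FIRST(RHS), i.e. RHS ⇒* ε)
FIRST(L) = { 'g', 'n' }
FIRST(L D D) = { 'g', 'n' }
ε ∉ FIRST(L D D), so FOLLOW(L) is not added.
PREDICT(L → L D D) = { 'g', 'n' }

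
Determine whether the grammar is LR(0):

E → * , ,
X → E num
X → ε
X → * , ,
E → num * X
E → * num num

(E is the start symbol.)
No. Shift-reduce conflict between [X → .] and [E → . * , ,]

A grammar is LR(0) if no state in the canonical LR(0) collection has:
  - both a shift item (dot before a terminal) and a complete item (shift-reduce conflict), or
  - two or more complete items (reduce-reduce conflict; the accept item [E' → E .] counts as a complete item here).

Augment with E' → E and build the canonical LR(0) collection (I0 = CLOSURE({[E' → . E]}), then GOTO on every symbol after a dot until no new states appear). It has 15 states:
  I0: { [E → . * , ,], [E → . * num num], [E → . num * X], [E' → . E] }  — shift
  I1: { [E → * . , ,], [E → * . num num] }  — shift
  I2: { [E' → E .] }  — accept
  I3: { [E → num . * X] }  — shift
  I4: { [E → . * , ,], [E → . * num num], [E → . num * X], [E → num * . X], [X → . * , ,], [X → . E num], [X → .] }  — shift, reduce
  I5: { [E → * . , ,], [E → * . num num], [X → * . , ,] }  — shift
  I6: { [X → E . num] }  — shift
  I7: { [E → num * X .] }  — reduce
  I8: { [X → E num .] }  — reduce
  I9: { [E → * , . ,], [X → * , . ,] }  — shift
  I10: { [E → * num . num] }  — shift
  I11: { [E → * num num .] }  — reduce
  I12: { [E → * , , .], [X → * , , .] }  — 2 reduces
  I13: { [E → * , . ,] }  — shift
  I14: { [E → * , , .] }  — reduce

Conflict in state I4:
  Shift-reduce conflict between [X → .] and [E → . * , ,]
So the grammar is NOT LR(0).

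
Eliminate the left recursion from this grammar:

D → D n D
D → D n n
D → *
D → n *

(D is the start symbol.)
D is directly left-recursive. The standard transformation for
  A → A α₁ | ... | A α_m | β₁ | ... | β_n
is
  A  → β₁ A' | ... | β_n A'
  A' → α₁ A' | ... | α_m A' | ε

D → * becomes D → * D'
D → n * becomes D → n * D'
D → D n D becomes D' → n D D'
D → D n n becomes D' → n n D'
Add D' → ε

Resulting grammar:
D → * D'
D → n * D'
D' → n D D'
D' → n n D'
D' → ε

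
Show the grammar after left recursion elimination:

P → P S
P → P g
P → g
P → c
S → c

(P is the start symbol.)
P is directly left-recursive. The standard transformation for
  A → A α₁ | ... | A α_m | β₁ | ... | β_n
is
  A  → β₁ A' | ... | β_n A'
  A' → α₁ A' | ... | α_m A' | ε

P → g becomes P → g P'
P → c becomes P → c P'
P → P S becomes P' → S P'
P → P g becomes P' → g P'
Add P' → ε

Productions for other non-terminals are unchanged:
  S → c

Resulting grammar:
P → g P'
P → c P'
P' → S P'
P' → g P'
P' → ε
S → c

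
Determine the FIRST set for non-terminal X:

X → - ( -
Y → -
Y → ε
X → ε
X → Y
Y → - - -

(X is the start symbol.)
To compute FIRST(X), examine every production with X on the left-hand side, reading each right-hand side left to right until a non-nullable symbol is reached.

FIRST sets of the other non-terminals involved (by the same procedure, iterated to a fixed point):
  FIRST(Y) = { '-', ε }

From X → - ( -:
  - '-' is a terminal: add '-' and stop
From X → ε:
  - ε-production, so ε ∈ FIRST(X)
From X → Y:
  - Y is a non-terminal: add FIRST(Y) \ {ε} = { '-' }
    Y is nullable and nothing follows, so the whole right-hand side can vanish: ε ∈ FIRST(X)

Collecting: FIRST(X) = { '-', ε }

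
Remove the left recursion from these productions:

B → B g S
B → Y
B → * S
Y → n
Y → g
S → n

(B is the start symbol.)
B → Y B'
B → * S B'
B' → g S B'
B' → ε
Y → n
Y → g
S → n

B is directly left-recursive. The standard transformation for
  A → A α₁ | ... | A α_m | β₁ | ... | β_n
is
  A  → β₁ A' | ... | β_n A'
  A' → α₁ A' | ... | α_m A' | ε

B → Y becomes B → Y B'
B → * S becomes B → * S B'
B → B g S becomes B' → g S B'
Add B' → ε

Productions for other non-terminals are unchanged:
  Y → n
  Y → g
  S → n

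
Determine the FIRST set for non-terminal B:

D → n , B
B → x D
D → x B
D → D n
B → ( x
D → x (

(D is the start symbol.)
{ '(', 'x' }

From B → x D:
  - x is a terminal: add 'x' and stop
From B → ( x:
  - '(' is a terminal: add '(' and stop

Collecting: FIRST(B) = { '(', 'x' }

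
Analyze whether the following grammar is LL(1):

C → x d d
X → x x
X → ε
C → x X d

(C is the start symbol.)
No. Predict set conflict for C: { 'x' }

A grammar is LL(1) if for each non-terminal N with multiple productions, the predict sets of those productions are pairwise disjoint, where PREDICT(N → α) = (FIRST(α) \ {ε}) ∪ (FOLLOW(N) if α ⇒* ε).

Relevant sets:
  FOLLOW(X) = { 'd' }

For C:
  PREDICT(C → x d d) = { 'x' }
  PREDICT(C → x X d) = { 'x' }
For X:
  PREDICT(X → x x) = { 'x' }
  PREDICT(X → ε) = { 'd' }

Conflict found: Predict set conflict for C: { 'x' }
The grammar is NOT LL(1).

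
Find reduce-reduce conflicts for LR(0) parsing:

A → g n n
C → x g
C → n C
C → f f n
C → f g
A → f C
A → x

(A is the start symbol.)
A reduce-reduce conflict occurs when an LR(0) state has two complete items [A → α .] and [B → β .] — both call for a reduction, and with no lookahead the parser cannot choose between them.

Augment with A' → A and build the canonical LR(0) collection (I0 = CLOSURE({[A' → . A]}), then GOTO on every symbol after a dot until no new states appear). It has 16 states:
  I0: { [A → . f C], [A → . g n n], [A → . x], [A' → . A] }  — shift
  I1: { [A' → A .] }  — accept
  I2: { [A → f . C], [C → . f f n], [C → . f g], [C → . n C], [C → . x g] }  — shift
  I3: { [A → g . n n] }  — shift
  I4: { [A → x .] }  — reduce
  I5: { [A → g n . n] }  — shift
  I6: { [A → g n n .] }  — reduce
  I7: { [A → f C .] }  — reduce
  I8: { [C → f . f n], [C → f . g] }  — shift
  I9: { [C → . f f n], [C → . f g], [C → . n C], [C → . x g], [C → n . C] }  — shift
  I10: { [C → x . g] }  — shift
  I11: { [C → x g .] }  — reduce
  I12: { [C → n C .] }  — reduce
  I13: { [C → f f . n] }  — shift
  I14: { [C → f g .] }  — reduce
  I15: { [C → f f n .] }  — reduce

No state contains more than one complete item.

Answer: No reduce-reduce conflicts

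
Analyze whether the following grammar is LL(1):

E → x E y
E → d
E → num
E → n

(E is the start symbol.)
A grammar is LL(1) if for each non-terminal N with multiple productions, the predict sets of those productions are pairwise disjoint, where PREDICT(N → α) = (FIRST(α) \ {ε}) ∪ (FOLLOW(N) if α ⇒* ε).

For E:
  PREDICT(E → x E y) = { 'x' }
  PREDICT(E → d) = { 'd' }
  PREDICT(E → num) = { 'num' }
  PREDICT(E → n) = { 'n' }

All predict sets are disjoint. The grammar IS LL(1).

Answer: Yes, the grammar is LL(1).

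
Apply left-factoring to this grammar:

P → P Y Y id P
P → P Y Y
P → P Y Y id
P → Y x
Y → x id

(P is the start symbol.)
P → P Y Y P'
P' → id P''
P'' → P
P'' → ε
P' → ε
P → Y x
Y → x id

Left-factoring transforms A → αβ₁ | αβ₂ into A → αA' and A' → β₁ | β₂
(α is the longest common prefix among the alternatives). Repeat until
no nonterminal has two alternatives with a common prefix.

Round 1: P has alternatives sharing prefix 'P Y Y'. Introduce P': P → P Y Y P'
  Add: P' → id P
  Add: P' → ε
  Add: P' → id

Round 2: P' has alternatives sharing prefix 'id'. Introduce P'': P' → id P''
  Add: P'' → P
  Add: P'' → ε

No remaining common prefixes — done.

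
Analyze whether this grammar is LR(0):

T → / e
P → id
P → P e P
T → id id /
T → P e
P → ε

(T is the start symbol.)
Augment with T' → T and build the canonical LR(0) collection (I0 = CLOSURE({[T' → . T]}), then GOTO on every symbol after a dot until no new states appear). It has 12 states:
  I0: { [P → . P e P], [P → . id], [P → .], [T → . / e], [T → . P e], [T → . id id /], [T' → . T] }  — shift, reduce
  I1: { [T → / . e] }  — shift
  I2: { [P → P . e P], [T → P . e] }  — shift
  I3: { [T' → T .] }  — accept
  I4: { [P → id .], [T → id . id /] }  — shift, reduce
  I5: { [T → id id . /] }  — shift
  I6: { [T → id id / .] }  — reduce
  I7: { [P → . P e P], [P → . id], [P → .], [P → P e . P], [T → P e .] }  — shift, 2 reduces
  I8: { [P → P . e P], [P → P e P .] }  — shift, reduce
  I9: { [P → id .] }  — reduce
  I10: { [P → . P e P], [P → . id], [P → .], [P → P e . P] }  — shift, reduce
  I11: { [T → / e .] }  — reduce

Conflict in state I0:
  Shift-reduce conflict between [P → .] and [P → . id]
So the grammar is NOT LR(0).

Answer: No. Shift-reduce conflict between [P → .] and [P → . id]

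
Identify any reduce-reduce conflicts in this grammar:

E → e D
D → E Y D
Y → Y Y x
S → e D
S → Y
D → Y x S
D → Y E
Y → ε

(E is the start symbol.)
A reduce-reduce conflict occurs when an LR(0) state has two complete items [A → α .] and [B → β .] — both call for a reduction, and with no lookahead the parser cannot choose between them.

Augment with E' → E and build the canonical LR(0) collection (I0 = CLOSURE({[E' → . E]}), then GOTO on every symbol after a dot until no new states appear). It has 18 states:
  I0: { [E → . e D], [E' → . E] }  — shift
  I1: { [E' → E .] }  — accept
  I2: { [D → . E Y D], [D → . Y E], [D → . Y x S], [E → . e D], [E → e . D], [Y → . Y Y x], [Y → .] }  — shift, reduce
  I3: { [E → e D .] }  — reduce
  I4: { [D → E . Y D], [Y → . Y Y x], [Y → .] }  — reduce
  I5: { [D → Y . E], [D → Y . x S], [E → . e D], [Y → . Y Y x], [Y → .], [Y → Y . Y x] }  — shift, reduce
  I6: { [D → Y E .] }  — reduce
  I7: { [Y → . Y Y x], [Y → .], [Y → Y . Y x], [Y → Y Y . x] }  — shift, reduce
  I8: { [D → Y x . S], [S → . Y], [S → . e D], [Y → . Y Y x], [Y → .] }  — shift, reduce
  I9: { [D → Y x S .] }  — reduce
  I10: { [S → Y .], [Y → . Y Y x], [Y → .], [Y → Y . Y x] }  — 2 reduces
  I11: { [D → . E Y D], [D → . Y E], [D → . Y x S], [E → . e D], [S → e . D], [Y → . Y Y x], [Y → .] }  — shift, reduce
  I12: { [S → e D .] }  — reduce
  I13: { [Y → Y Y x .] }  — reduce
  I14: { [D → . E Y D], [D → . Y E], [D → . Y x S], [D → E Y . D], [E → . e D], [Y → . Y Y x], [Y → .], [Y → Y . Y x] }  — shift, reduce
  I15: { [D → E Y D .] }  — reduce
  I16: { [D → Y . E], [D → Y . x S], [E → . e D], [Y → . Y Y x], [Y → .], [Y → Y . Y x], [Y → Y Y . x] }  — shift, reduce
  I17: { [D → Y x . S], [S → . Y], [S → . e D], [Y → . Y Y x], [Y → .], [Y → Y Y x .] }  — shift, 2 reduces

I10 contains complete items [S → Y .], [Y → .] — reduce-reduce conflict.
I17 contains complete items [Y → .], [Y → Y Y x .] — reduce-reduce conflict.

Answer: Yes — I10: [S → Y .] vs [Y → .]; I17: [Y → .] vs [Y → Y Y x .]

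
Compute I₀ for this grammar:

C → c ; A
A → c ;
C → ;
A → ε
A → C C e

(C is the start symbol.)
First, augment the grammar with C' → C
I₀ = CLOSURE({ [C' → . C] }):
  [C' → . C] has the dot before C: add [C → . c ; A], [C → . ;]
No further items can be added.

I₀ = { [C → . ;], [C → . c ; A], [C' → . C] }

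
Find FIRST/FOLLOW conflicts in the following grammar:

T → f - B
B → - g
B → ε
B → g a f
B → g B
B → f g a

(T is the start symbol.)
No FIRST/FOLLOW conflicts.

Nullable non-terminals: B.

B: nullable alternative(s) B → ε; FOLLOW(B) = { $ }
  B → - g: FIRST \ {ε} = { '-' } — disjoint from FOLLOW(B)
  B → ε: FIRST \ {ε} = { } — this is the only nullable alternative, skip
  B → g a f: FIRST \ {ε} = { 'g' } — disjoint from FOLLOW(B)
  B → g B: FIRST \ {ε} = { 'g' } — disjoint from FOLLOW(B)
  B → f g a: FIRST \ {ε} = { 'f' } — disjoint from FOLLOW(B)

T has no nullable alternative, so no FIRST/FOLLOW check is needed there.

No FIRST/FOLLOW conflicts found.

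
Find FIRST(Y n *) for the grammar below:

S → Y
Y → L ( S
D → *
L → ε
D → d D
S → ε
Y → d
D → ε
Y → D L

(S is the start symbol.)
{ '(', '*', 'd', 'n' }

FIRST sets of the non-terminals involved (from the grammar, by fixed-point iteration):
  FIRST(Y) = { '(', '*', 'd', ε }

To compute FIRST(Y n *), process the symbols left to right:
Symbol Y is a non-terminal. Add FIRST(Y) \ {ε} = { '(', '*', 'd' }
Y is nullable (ε ∈ FIRST(Y)), continue to the next symbol.
Symbol n is a terminal. Add 'n' and stop.
FIRST(Y n *) = { '(', '*', 'd', 'n' }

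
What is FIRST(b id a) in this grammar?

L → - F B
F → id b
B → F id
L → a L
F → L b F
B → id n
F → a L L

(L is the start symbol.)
To compute FIRST(b id a), process the symbols left to right:
Symbol b is a terminal. Add 'b' and stop.
FIRST(b id a) = { 'b' }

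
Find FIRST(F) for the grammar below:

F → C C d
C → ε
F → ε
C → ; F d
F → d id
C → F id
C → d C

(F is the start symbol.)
{ ';', 'd', 'id', ε }

FIRST sets of the other non-terminals involved (by the same procedure, iterated to a fixed point):
  FIRST(C) = { ';', 'd', 'id', ε }

From F → C C d:
  - C is a non-terminal: add FIRST(C) \ {ε} = { ';', 'd', 'id' }
    C is nullable, so continue to the next symbol
  - C is a non-terminal: add FIRST(C) \ {ε} = { ';', 'd', 'id' }
    C is nullable, so continue to the next symbol
  - d is a terminal: add 'd' and stop
From F → ε:
  - ε-production, so ε ∈ FIRST(F)
From F → d id:
  - d is a terminal: add 'd' and stop

Collecting: FIRST(F) = { ';', 'd', 'id', ε }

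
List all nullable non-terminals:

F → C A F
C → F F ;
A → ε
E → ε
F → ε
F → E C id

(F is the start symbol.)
ε-productions: A → ε, E → ε, F → ε
So A, E, F are immediately nullable.
No further non-terminal can be added: every production for the remaining non-terminals contains a terminal or a non-nullable non-terminal.
Nullable = { 'A', 'E', 'F' }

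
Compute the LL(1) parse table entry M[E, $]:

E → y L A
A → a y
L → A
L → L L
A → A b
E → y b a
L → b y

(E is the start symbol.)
To find M[E, $], we find productions for E where $ is in the predict set (PREDICT(N → α) = (FIRST(α) \ {ε}) ∪ (FOLLOW(N) if α ⇒* ε)).

E → y L A: PREDICT = { 'y' }
E → y b a: PREDICT = { 'y' }

M[E, $] is empty (no production applies)

Answer: Empty (error entry)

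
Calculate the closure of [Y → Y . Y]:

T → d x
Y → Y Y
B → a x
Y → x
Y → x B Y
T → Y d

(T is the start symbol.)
{ [Y → . Y Y], [Y → . x B Y], [Y → . x], [Y → Y . Y] }

Start with: [Y → Y . Y]
  [Y → Y . Y] has the dot before Y: add [Y → . Y Y], [Y → . x], [Y → . x B Y]
No further items can be added.

CLOSURE = { [Y → . Y Y], [Y → . x B Y], [Y → . x], [Y → Y . Y] }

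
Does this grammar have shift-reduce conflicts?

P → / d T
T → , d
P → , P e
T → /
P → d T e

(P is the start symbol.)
No shift-reduce conflicts

Augment with P' → P and build the canonical LR(0) collection (I0 = CLOSURE({[P' → . P]}), then GOTO on every symbol after a dot until no new states appear). It has 14 states:
  I0: { [P → . , P e], [P → . / d T], [P → . d T e], [P' → . P] }  — shift
  I1: { [P → , . P e], [P → . , P e], [P → . / d T], [P → . d T e] }  — shift
  I2: { [P → / . d T] }  — shift
  I3: { [P' → P .] }  — accept
  I4: { [P → d . T e], [T → . , d], [T → . /] }  — shift
  I5: { [T → , . d] }  — shift
  I6: { [T → / .] }  — reduce
  I7: { [P → d T . e] }  — shift
  I8: { [P → d T e .] }  — reduce
  I9: { [T → , d .] }  — reduce
  I10: { [P → / d . T], [T → . , d], [T → . /] }  — shift
  I11: { [P → / d T .] }  — reduce
  I12: { [P → , P . e] }  — shift
  I13: { [P → , P e .] }  — reduce

No state contains both a complete item and a shift item.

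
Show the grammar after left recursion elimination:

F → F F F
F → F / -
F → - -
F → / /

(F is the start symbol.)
F → - - F'
F → / / F'
F' → F F F'
F' → / - F'
F' → ε

F is directly left-recursive. The standard transformation for
  A → A α₁ | ... | A α_m | β₁ | ... | β_n
is
  A  → β₁ A' | ... | β_n A'
  A' → α₁ A' | ... | α_m A' | ε

F → - - becomes F → - - F'
F → / / becomes F → / / F'
F → F F F becomes F' → F F F'
F → F / - becomes F' → / - F'
Add F' → ε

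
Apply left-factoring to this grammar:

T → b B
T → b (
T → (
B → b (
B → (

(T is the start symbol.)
Left-factoring transforms A → αβ₁ | αβ₂ into A → αA' and A' → β₁ | β₂
(α is the longest common prefix among the alternatives). Repeat until
no nonterminal has two alternatives with a common prefix.

Round 1: T has alternatives sharing prefix 'b'. Introduce T': T → b T'
  Add: T' → B
  Add: T' → (

No remaining common prefixes — done.

Resulting grammar:
T → b T'
T' → B
T' → (
T → (
B → b (
B → (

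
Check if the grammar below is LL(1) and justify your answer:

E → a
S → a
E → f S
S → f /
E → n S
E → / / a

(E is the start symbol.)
A grammar is LL(1) if for each non-terminal N with multiple productions, the predict sets of those productions are pairwise disjoint, where PREDICT(N → α) = (FIRST(α) \ {ε}) ∪ (FOLLOW(N) if α ⇒* ε).

For E:
  PREDICT(E → a) = { 'a' }
  PREDICT(E → f S) = { 'f' }
  PREDICT(E → n S) = { 'n' }
  PREDICT(E → '/' '/' a) = { '/' }
For S:
  PREDICT(S → a) = { 'a' }
  PREDICT(S → f '/') = { 'f' }

All predict sets are disjoint. The grammar IS LL(1).

Answer: Yes, the grammar is LL(1).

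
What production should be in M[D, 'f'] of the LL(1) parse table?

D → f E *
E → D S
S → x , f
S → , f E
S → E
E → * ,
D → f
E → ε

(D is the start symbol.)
D → f E *, D → f

To find M[D, 'f'], we find productions for D where 'f' is in the predict set (PREDICT(N → α) = (FIRST(α) \ {ε}) ∪ (FOLLOW(N) if α ⇒* ε)).

D → f E *: PREDICT = { 'f' }
  'f' is in predict set, so this production goes in M[D, 'f']
D → f: PREDICT = { 'f' }
  'f' is in predict set, so this production goes in M[D, 'f']

M[D, 'f'] = D → f E *, D → f  (a multiply-defined cell — the grammar is not LL(1))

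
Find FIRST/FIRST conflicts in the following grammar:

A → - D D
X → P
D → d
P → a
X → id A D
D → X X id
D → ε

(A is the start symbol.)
FIRST sets of the non-terminals at (or reachable through a nullable prefix from) the front of some alternative:
  FIRST(P) = { 'a' }
  FIRST(X) = { 'a', 'id' }

Productions for X:
  X → P: FIRST = { 'a' }
  X → id A D: FIRST = { 'id' }
Productions for D:
  D → d: FIRST = { 'd' }
  D → X X id: FIRST = { 'a', 'id' }
  D → ε: FIRST = { ε }
A, P have only one production, so no FIRST/FIRST conflict is possible there.

All alternatives of each non-terminal have pairwise disjoint FIRST sets.

Answer: No FIRST/FIRST conflicts.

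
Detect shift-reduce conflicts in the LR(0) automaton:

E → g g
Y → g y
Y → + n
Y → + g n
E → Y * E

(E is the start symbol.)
A shift-reduce conflict occurs when an LR(0) state has both:
  - a complete (reduce) item [A → α .] (dot at the end), and
  - a shift item [B → β . c γ] (dot before a terminal).

Augment with E' → E and build the canonical LR(0) collection (I0 = CLOSURE({[E' → . E]}), then GOTO on every symbol after a dot until no new states appear). It has 12 states:
  I0: { [E → . Y * E], [E → . g g], [E' → . E], [Y → . + g n], [Y → . + n], [Y → . g y] }  — shift
  I1: { [Y → + . g n], [Y → + . n] }  — shift
  I2: { [E' → E .] }  — accept
  I3: { [E → Y . * E] }  — shift
  I4: { [E → g . g], [Y → g . y] }  — shift
  I5: { [E → g g .] }  — reduce
  I6: { [Y → g y .] }  — reduce
  I7: { [E → . Y * E], [E → . g g], [E → Y * . E], [Y → . + g n], [Y → . + n], [Y → . g y] }  — shift
  I8: { [E → Y * E .] }  — reduce
  I9: { [Y → + g . n] }  — shift
  I10: { [Y → + n .] }  — reduce
  I11: { [Y → + g n .] }  — reduce

No state contains both a complete item and a shift item.

Answer: No shift-reduce conflicts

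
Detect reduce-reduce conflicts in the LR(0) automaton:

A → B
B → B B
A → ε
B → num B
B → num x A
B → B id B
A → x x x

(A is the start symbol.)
A reduce-reduce conflict occurs when an LR(0) state has two complete items [A → α .] and [B → β .] — both call for a reduction, and with no lookahead the parser cannot choose between them.

Augment with A' → A and build the canonical LR(0) collection (I0 = CLOSURE({[A' → . A]}), then GOTO on every symbol after a dot until no new states appear). It has 13 states:
  I0: { [A → . B], [A → . x x x], [A → .], [A' → . A], [B → . B B], [B → . B id B], [B → . num B], [B → . num x A] }  — shift, reduce
  I1: { [A' → A .] }  — accept
  I2: { [A → B .], [B → . B B], [B → . B id B], [B → . num B], [B → . num x A], [B → B . B], [B → B . id B] }  — shift, reduce
  I3: { [B → . B B], [B → . B id B], [B → . num B], [B → . num x A], [B → num . B], [B → num . x A] }  — shift
  I4: { [A → x . x x] }  — shift
  I5: { [A → x x . x] }  — shift
  I6: { [A → x x x .] }  — reduce
  I7: { [B → . B B], [B → . B id B], [B → . num B], [B → . num x A], [B → B . B], [B → B . id B], [B → num B .] }  — shift, reduce
  I8: { [A → . B], [A → . x x x], [A → .], [B → . B B], [B → . B id B], [B → . num B], [B → . num x A], [B → num x . A] }  — shift, reduce
  I9: { [B → num x A .] }  — reduce
  I10: { [B → . B B], [B → . B id B], [B → . num B], [B → . num x A], [B → B . B], [B → B . id B], [B → B B .] }  — shift, reduce
  I11: { [B → . B B], [B → . B id B], [B → . num B], [B → . num x A], [B → B id . B] }  — shift
  I12: { [B → . B B], [B → . B id B], [B → . num B], [B → . num x A], [B → B . B], [B → B . id B], [B → B id B .] }  — shift, reduce

No state contains more than one complete item.

Answer: No reduce-reduce conflicts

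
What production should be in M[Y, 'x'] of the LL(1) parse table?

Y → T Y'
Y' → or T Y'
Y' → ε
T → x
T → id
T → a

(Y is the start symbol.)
To find M[Y, 'x'], we find productions for Y where 'x' is in the predict set (PREDICT(N → α) = (FIRST(α) \ {ε}) ∪ (FOLLOW(N) if α ⇒* ε)).

Relevant sets:
  FIRST(T) = { 'a', 'id', 'x' }

Y → T Y': PREDICT = { 'a', 'id', 'x' }
  'x' is in predict set, so this production goes in M[Y, 'x']

M[Y, 'x'] = Y → T Y'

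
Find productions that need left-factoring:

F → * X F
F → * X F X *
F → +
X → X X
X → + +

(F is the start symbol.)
Left-factoring is needed when two productions for the same non-terminal
share a common prefix on the right-hand side.

Productions for F:
  F → * X F
  F → * X F X *
  F → +
Productions for X:
  X → X X
  X → + +

Found common prefix '* X F' in productions for F

Answer: Yes, F has productions with common prefix '* X F'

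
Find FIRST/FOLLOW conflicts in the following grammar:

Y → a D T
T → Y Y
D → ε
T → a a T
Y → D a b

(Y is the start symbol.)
No FIRST/FOLLOW conflicts.

Nullable non-terminals: D.
D has a nullable alternative but only one production, so nothing to check.

T, Y have no nullable alternative, so no FIRST/FOLLOW check is needed there.

No FIRST/FOLLOW conflicts found.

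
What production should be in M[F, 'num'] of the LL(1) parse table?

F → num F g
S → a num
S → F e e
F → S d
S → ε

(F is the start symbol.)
F → num F g, F → S d

To find M[F, 'num'], we find productions for F where 'num' is in the predict set (PREDICT(N → α) = (FIRST(α) \ {ε}) ∪ (FOLLOW(N) if α ⇒* ε)).

Relevant sets:
  FIRST(S) = { 'a', 'd', 'num', ε }

F → num F g: PREDICT = { 'num' }
  'num' is in predict set, so this production goes in M[F, 'num']
F → S d: PREDICT = { 'a', 'd', 'num' }
  'num' is in predict set, so this production goes in M[F, 'num']

M[F, 'num'] = F → num F g, F → S d  (a multiply-defined cell — the grammar is not LL(1))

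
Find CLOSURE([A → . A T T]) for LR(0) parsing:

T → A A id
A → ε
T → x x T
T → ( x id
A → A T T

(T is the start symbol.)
Start with: [A → . A T T]
  [A → . A T T] has the dot before A: add [A → .]
No further items can be added.

CLOSURE = { [A → . A T T], [A → .] }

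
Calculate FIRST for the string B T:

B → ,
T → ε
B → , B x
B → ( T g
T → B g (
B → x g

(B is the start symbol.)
FIRST sets of the non-terminals involved (from the grammar, by fixed-point iteration):
  FIRST(B) = { '(', ',', 'x' }

To compute FIRST(B T), process the symbols left to right:
Symbol B is a non-terminal. Add FIRST(B) \ {ε} = { '(', ',', 'x' }
B is not nullable (ε ∉ FIRST(B)), so stop here.
FIRST(B T) = { '(', ',', 'x' }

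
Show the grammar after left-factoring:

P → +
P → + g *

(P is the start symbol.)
Left-factoring transforms A → αβ₁ | αβ₂ into A → αA' and A' → β₁ | β₂
(α is the longest common prefix among the alternatives). Repeat until
no nonterminal has two alternatives with a common prefix.

Round 1: P has alternatives sharing prefix '+'. Introduce P': P → + P'
  Add: P' → ε
  Add: P' → g *

No remaining common prefixes — done.

Resulting grammar:
P → + P'
P' → ε
P' → g *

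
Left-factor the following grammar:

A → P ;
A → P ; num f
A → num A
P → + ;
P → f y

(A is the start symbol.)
A → P ; A'
A' → ε
A' → num f
A → num A
P → + ;
P → f y

Left-factoring transforms A → αβ₁ | αβ₂ into A → αA' and A' → β₁ | β₂
(α is the longest common prefix among the alternatives). Repeat until
no nonterminal has two alternatives with a common prefix.

Round 1: A has alternatives sharing prefix 'P ;'. Introduce A': A → P ; A'
  Add: A' → ε
  Add: A' → num f

No remaining common prefixes — done.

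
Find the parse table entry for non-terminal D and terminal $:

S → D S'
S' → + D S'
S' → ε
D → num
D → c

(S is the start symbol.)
Empty (error entry)

To find M[D, $], we find productions for D where $ is in the predict set (PREDICT(N → α) = (FIRST(α) \ {ε}) ∪ (FOLLOW(N) if α ⇒* ε)).

D → num: PREDICT = { 'num' }
D → c: PREDICT = { 'c' }

M[D, $] is empty (no production applies)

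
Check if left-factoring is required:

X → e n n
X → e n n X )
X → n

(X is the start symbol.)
Yes, X has productions with common prefix 'e n n'

Left-factoring is needed when two productions for the same non-terminal
share a common prefix on the right-hand side.

Productions for X:
  X → e n n
  X → e n n X )
  X → n

Found common prefix 'e n n' in productions for X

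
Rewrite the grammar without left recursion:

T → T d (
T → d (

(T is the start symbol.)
T is directly left-recursive. The standard transformation for
  A → A α₁ | ... | A α_m | β₁ | ... | β_n
is
  A  → β₁ A' | ... | β_n A'
  A' → α₁ A' | ... | α_m A' | ε

T → d ( becomes T → d ( T'
T → T d ( becomes T' → d ( T'
Add T' → ε

Resulting grammar:
T → d ( T'
T' → d ( T'
T' → ε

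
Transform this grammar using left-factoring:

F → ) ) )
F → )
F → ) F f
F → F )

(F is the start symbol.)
Left-factoring transforms A → αβ₁ | αβ₂ into A → αA' and A' → β₁ | β₂
(α is the longest common prefix among the alternatives). Repeat until
no nonterminal has two alternatives with a common prefix.

Round 1: F has alternatives sharing prefix ')'. Introduce F': F → ) F'
  Add: F' → ) )
  Add: F' → ε
  Add: F' → F f

No remaining common prefixes — done.

Resulting grammar:
F → ) F'
F' → ) )
F' → ε
F' → F f
F → F )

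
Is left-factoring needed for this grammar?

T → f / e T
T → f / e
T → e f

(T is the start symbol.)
Left-factoring is needed when two productions for the same non-terminal
share a common prefix on the right-hand side.

Productions for T:
  T → f / e T
  T → f / e
  T → e f

Found common prefix 'f / e' in productions for T

Answer: Yes, T has productions with common prefix 'f / e'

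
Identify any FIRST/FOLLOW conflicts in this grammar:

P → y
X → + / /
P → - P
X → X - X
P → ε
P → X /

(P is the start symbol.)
A FIRST/FOLLOW conflict occurs when a non-terminal N has a nullable alternative N → β (β ⇒* ε) and another alternative N → α with FIRST(α) ∩ FOLLOW(N) ≠ ∅: on such a lookahead the parser cannot decide between expanding α and letting N vanish via β.

Nullable non-terminals: P.
FIRST sets used below: FIRST(X) = { '+' }

P: nullable alternative(s) P → ε; FOLLOW(P) = { $ }
  P → y: FIRST \ {ε} = { 'y' } — disjoint from FOLLOW(P)
  P → - P: FIRST \ {ε} = { '-' } — disjoint from FOLLOW(P)
  P → ε: FIRST \ {ε} = { } — this is the only nullable alternative, skip
  P → X /: FIRST \ {ε} = { '+' } — disjoint from FOLLOW(P)

X has no nullable alternative, so no FIRST/FOLLOW check is needed there.

No FIRST/FOLLOW conflicts found.

Answer: No FIRST/FOLLOW conflicts.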